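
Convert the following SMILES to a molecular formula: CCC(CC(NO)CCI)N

C7H17IN2O

Heavy atoms from the SMILES: 7 C, 1 I, 2 N, 1 O.
Implicit hydrogens by atom environment:
  4 × C: 2 H each → 8
  2 × C: 1 H each → 2
  1 × C: 3 H
  1 × I: no H
  1 × N: 2 H
  1 × N: 1 H
  1 × O: 1 H
  Total hydrogens = 17.
Molecular formula: C7H17IN2O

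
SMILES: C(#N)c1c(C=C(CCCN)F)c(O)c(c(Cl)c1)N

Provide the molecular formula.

C12H13ClFN3O

Heavy atoms from the SMILES: 12 C, 1 Cl, 1 F, 3 N, 1 O.
Implicit hydrogens by atom environment:
  5 × C (aromatic): no H
  3 × C: 2 H each → 6
  2 × C: no H
  2 × N: 2 H each → 4
  1 × C (aromatic): 1 H
  1 × C: 1 H
  1 × Cl: no H
  1 × F: no H
  1 × N: no H
  1 × O: 1 H
  Total hydrogens = 13.
Molecular formula: C12H13ClFN3O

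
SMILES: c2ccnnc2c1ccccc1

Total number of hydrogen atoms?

Hydrogens are implicit in SMILES; fill each atom to its normal valence:
  8 × C (aromatic): 1 H each → 8
  2 × C (aromatic): no H
  2 × N (aromatic): no H
  Total hydrogens = 8.

8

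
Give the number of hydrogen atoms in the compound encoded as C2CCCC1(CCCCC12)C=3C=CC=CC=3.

Hydrogens are implicit in SMILES; fill each atom to its normal valence:
  8 × C: 2 H each → 16
  5 × C (aromatic): 1 H each → 5
  1 × C: 1 H
  1 × C: no H
  1 × C (aromatic): no H
  Total hydrogens = 22.

22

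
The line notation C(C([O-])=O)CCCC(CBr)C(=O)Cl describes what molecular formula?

C8H11BrClO3-

Heavy atoms from the SMILES: 1 Br, 8 C, 1 Cl, 3 O.
Implicit hydrogens by atom environment:
  5 × C: 2 H each → 10
  2 × C: no H
  2 × O: no H
  1 × Br: no H
  1 × C: 1 H
  1 × Cl: no H
  1 × O (charge -1): no H
  Total hydrogens = 11.
Net charge -1.
Molecular formula: C8H11BrClO3-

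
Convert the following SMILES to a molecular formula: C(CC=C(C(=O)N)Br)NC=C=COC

Heavy atoms from the SMILES: 1 Br, 9 C, 2 N, 2 O.
Implicit hydrogens by atom environment:
  3 × C: 1 H each → 3
  3 × C: no H
  2 × C: 2 H each → 4
  2 × O: no H
  1 × Br: no H
  1 × C: 3 H
  1 × N: 2 H
  1 × N: 1 H
  Total hydrogens = 13.
Molecular formula: C9H13BrN2O2

C9H13BrN2O2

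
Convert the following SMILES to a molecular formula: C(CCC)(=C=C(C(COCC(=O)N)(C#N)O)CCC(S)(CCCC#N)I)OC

Heavy atoms from the SMILES: 19 C, 1 I, 3 N, 4 O, 1 S.
Implicit hydrogens by atom environment:
  9 × C: 2 H each → 18
  8 × C: no H
  3 × O: no H
  2 × C: 3 H each → 6
  2 × N: no H
  1 × I: no H
  1 × N: 2 H
  1 × O: 1 H
  1 × S: 1 H
  Total hydrogens = 28.
Molecular formula: C19H28IN3O4S

C19H28IN3O4S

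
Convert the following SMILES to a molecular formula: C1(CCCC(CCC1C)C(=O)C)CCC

Heavy atoms from the SMILES: 14 C, 1 O.
Implicit hydrogens by atom environment:
  7 × C: 2 H each → 14
  3 × C: 3 H each → 9
  3 × C: 1 H each → 3
  1 × C: no H
  1 × O: no H
  Total hydrogens = 26.
Molecular formula: C14H26O

C14H26O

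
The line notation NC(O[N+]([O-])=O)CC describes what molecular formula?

C3H8N2O3

Heavy atoms from the SMILES: 3 C, 2 N, 3 O.
Implicit hydrogens by atom environment:
  2 × O: no H
  1 × C: 3 H
  1 × C: 2 H
  1 × C: 1 H
  1 × N: 2 H
  1 × N (charge +1): no H
  1 × O (charge -1): no H
  Total hydrogens = 8.
Molecular formula: C3H8N2O3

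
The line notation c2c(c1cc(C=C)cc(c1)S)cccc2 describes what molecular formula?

C14H12S

Heavy atoms from the SMILES: 14 C, 1 S.
Implicit hydrogens by atom environment:
  8 × C (aromatic): 1 H each → 8
  4 × C (aromatic): no H
  1 × C: 2 H
  1 × C: 1 H
  1 × S: 1 H
  Total hydrogens = 12.
Molecular formula: C14H12S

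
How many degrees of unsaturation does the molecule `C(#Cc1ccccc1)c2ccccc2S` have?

Molecular formula from the SMILES: C14H10S.
DoU = (2C + 2 + N − H − X)/2 = (2·14 + 2 + 0 − 10 − 0)/2 = 20/2 = 10.
(Structurally: 2 ring(s) + 8 π bond(s) = 10.)

10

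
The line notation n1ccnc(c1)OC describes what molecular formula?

C5H6N2O

Heavy atoms from the SMILES: 5 C, 2 N, 1 O.
Implicit hydrogens by atom environment:
  3 × C (aromatic): 1 H each → 3
  2 × N (aromatic): no H
  1 × C: 3 H
  1 × C (aromatic): no H
  1 × O: no H
  Total hydrogens = 6.
Molecular formula: C5H6N2O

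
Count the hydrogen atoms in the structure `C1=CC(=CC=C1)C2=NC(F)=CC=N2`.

7

Hydrogens are implicit in SMILES; fill each atom to its normal valence:
  7 × C (aromatic): 1 H each → 7
  3 × C (aromatic): no H
  2 × N (aromatic): no H
  1 × F: no H
  Total hydrogens = 7.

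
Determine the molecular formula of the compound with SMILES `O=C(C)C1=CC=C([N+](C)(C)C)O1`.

C9H14NO2+

Heavy atoms from the SMILES: 9 C, 1 N, 2 O.
Implicit hydrogens by atom environment:
  4 × C: 3 H each → 12
  2 × C (aromatic): 1 H each → 2
  2 × C (aromatic): no H
  1 × C: no H
  1 × N (charge +1): no H
  1 × O (aromatic): no H
  1 × O: no H
  Total hydrogens = 14.
Net charge +1.
Molecular formula: C9H14NO2+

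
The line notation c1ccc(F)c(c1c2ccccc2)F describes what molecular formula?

Heavy atoms from the SMILES: 12 C, 2 F.
Implicit hydrogens by atom environment:
  8 × C (aromatic): 1 H each → 8
  4 × C (aromatic): no H
  2 × F: no H
  Total hydrogens = 8.
Molecular formula: C12H8F2

C12H8F2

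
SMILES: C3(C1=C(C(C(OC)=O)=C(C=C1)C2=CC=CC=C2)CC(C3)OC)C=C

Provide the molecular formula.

C21H22O3

Heavy atoms from the SMILES: 21 C, 3 O.
Implicit hydrogens by atom environment:
  7 × C (aromatic): 1 H each → 7
  5 × C (aromatic): no H
  3 × C: 2 H each → 6
  3 × C: 1 H each → 3
  3 × O: no H
  2 × C: 3 H each → 6
  1 × C: no H
  Total hydrogens = 22.
Molecular formula: C21H22O3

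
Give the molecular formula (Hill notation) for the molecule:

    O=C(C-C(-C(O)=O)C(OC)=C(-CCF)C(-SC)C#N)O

C12H16FNO5S

Heavy atoms from the SMILES: 12 C, 1 F, 1 N, 5 O, 1 S.
Implicit hydrogens by atom environment:
  5 × C: no H
  3 × C: 2 H each → 6
  3 × O: no H
  2 × C: 3 H each → 6
  2 × C: 1 H each → 2
  2 × O: 1 H each → 2
  1 × F: no H
  1 × N: no H
  1 × S: no H
  Total hydrogens = 16.
Molecular formula: C12H16FNO5S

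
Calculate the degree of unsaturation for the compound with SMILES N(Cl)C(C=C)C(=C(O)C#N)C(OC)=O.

5

Molecular formula from the SMILES: C8H9ClN2O3.
DoU = (2C + 2 + N − H − X)/2 = (2·8 + 2 + 2 − 9 − 1)/2 = 10/2 = 5.
(Structurally: 0 ring(s) + 5 π bond(s) = 5.)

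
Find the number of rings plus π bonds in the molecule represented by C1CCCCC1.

Molecular formula from the SMILES: C6H12.
DoU = (2C + 2 + N − H − X)/2 = (2·6 + 2 + 0 − 12 − 0)/2 = 2/2 = 1.
(Structurally: 1 ring(s) + 0 π bond(s) = 1.)

1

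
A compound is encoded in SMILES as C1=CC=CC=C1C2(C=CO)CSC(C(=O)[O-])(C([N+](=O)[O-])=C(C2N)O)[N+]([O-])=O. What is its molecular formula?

Heavy atoms from the SMILES: 15 C, 3 N, 8 O, 1 S.
Implicit hydrogens by atom environment:
  5 × C (aromatic): 1 H each → 5
  5 × C: no H
  3 × C: 1 H each → 3
  3 × O: no H
  3 × O (charge -1): no H
  2 × N (charge +1): no H
  2 × O: 1 H each → 2
  1 × C: 2 H
  1 × C (aromatic): no H
  1 × N: 2 H
  1 × S: no H
  Total hydrogens = 14.
Net charge -1.
Molecular formula: C15H14N3O8S-

C15H14N3O8S-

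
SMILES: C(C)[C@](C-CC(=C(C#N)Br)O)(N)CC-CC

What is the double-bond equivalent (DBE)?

3

Molecular formula from the SMILES: C12H21BrN2O.
DoU = (2C + 2 + N − H − X)/2 = (2·12 + 2 + 2 − 21 − 1)/2 = 6/2 = 3.
(Structurally: 0 ring(s) + 3 π bond(s) = 3.)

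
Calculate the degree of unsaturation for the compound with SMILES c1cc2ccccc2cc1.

Molecular formula from the SMILES: C10H8.
DoU = (2C + 2 + N − H − X)/2 = (2·10 + 2 + 0 − 8 − 0)/2 = 14/2 = 7.
(Structurally: 2 ring(s) + 5 π bond(s) = 7.)

7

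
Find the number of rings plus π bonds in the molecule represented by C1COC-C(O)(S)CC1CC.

1

Molecular formula from the SMILES: C8H16O2S.
DoU = (2C + 2 + N − H − X)/2 = (2·8 + 2 + 0 − 16 − 0)/2 = 2/2 = 1.
(Structurally: 1 ring(s) + 0 π bond(s) = 1.)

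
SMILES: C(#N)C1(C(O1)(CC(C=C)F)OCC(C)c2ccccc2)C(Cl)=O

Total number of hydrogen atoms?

17

Hydrogens are implicit in SMILES; fill each atom to its normal valence:
  5 × C (aromatic): 1 H each → 5
  4 × C: no H
  3 × C: 2 H each → 6
  3 × C: 1 H each → 3
  3 × O: no H
  1 × C: 3 H
  1 × C (aromatic): no H
  1 × Cl: no H
  1 × F: no H
  1 × N: no H
  Total hydrogens = 17.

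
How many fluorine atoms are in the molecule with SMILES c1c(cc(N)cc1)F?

1

The symbol for fluorine appears 1 time in the SMILES.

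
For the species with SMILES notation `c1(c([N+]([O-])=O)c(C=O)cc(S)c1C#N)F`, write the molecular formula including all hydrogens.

Heavy atoms from the SMILES: 8 C, 1 F, 2 N, 3 O, 1 S.
Implicit hydrogens by atom environment:
  5 × C (aromatic): no H
  2 × O: no H
  1 × C (aromatic): 1 H
  1 × C: 1 H
  1 × C: no H
  1 × F: no H
  1 × N (charge +1): no H
  1 × N: no H
  1 × O (charge -1): no H
  1 × S: 1 H
  Total hydrogens = 3.
Molecular formula: C8H3FN2O3S

C8H3FN2O3S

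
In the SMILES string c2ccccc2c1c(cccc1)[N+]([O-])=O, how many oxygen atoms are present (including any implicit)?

2

The symbol for oxygen appears 2 times in the SMILES.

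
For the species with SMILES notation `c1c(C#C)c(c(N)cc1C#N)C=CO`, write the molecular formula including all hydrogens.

C11H8N2O

Heavy atoms from the SMILES: 11 C, 2 N, 1 O.
Implicit hydrogens by atom environment:
  4 × C (aromatic): no H
  3 × C: 1 H each → 3
  2 × C (aromatic): 1 H each → 2
  2 × C: no H
  1 × N: 2 H
  1 × N: no H
  1 × O: 1 H
  Total hydrogens = 8.
Molecular formula: C11H8N2O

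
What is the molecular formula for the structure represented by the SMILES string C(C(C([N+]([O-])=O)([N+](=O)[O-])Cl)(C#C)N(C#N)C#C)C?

C9H7ClN4O4

Heavy atoms from the SMILES: 9 C, 1 Cl, 4 N, 4 O.
Implicit hydrogens by atom environment:
  5 × C: no H
  2 × C: 1 H each → 2
  2 × N: no H
  2 × N (charge +1): no H
  2 × O: no H
  2 × O (charge -1): no H
  1 × C: 3 H
  1 × C: 2 H
  1 × Cl: no H
  Total hydrogens = 7.
Molecular formula: C9H7ClN4O4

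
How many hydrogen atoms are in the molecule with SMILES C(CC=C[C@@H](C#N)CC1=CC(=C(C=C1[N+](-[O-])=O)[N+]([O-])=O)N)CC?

Hydrogens are implicit in SMILES; fill each atom to its normal valence:
  4 × C: 2 H each → 8
  4 × C (aromatic): no H
  3 × C: 1 H each → 3
  2 × C (aromatic): 1 H each → 2
  2 × N (charge +1): no H
  2 × O: no H
  2 × O (charge -1): no H
  1 × C: 3 H
  1 × C: no H
  1 × N: 2 H
  1 × N: no H
  Total hydrogens = 18.

18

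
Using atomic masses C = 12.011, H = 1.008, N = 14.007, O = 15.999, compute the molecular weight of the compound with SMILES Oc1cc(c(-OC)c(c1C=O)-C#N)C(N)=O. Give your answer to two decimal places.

Molecular formula: C10H8N2O4.
M = 10×12.011 + 8×1.008 + 2×14.007 + 4×15.999 = 220.18 g/mol.

220.18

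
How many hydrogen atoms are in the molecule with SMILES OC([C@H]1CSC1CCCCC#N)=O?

Hydrogens are implicit in SMILES; fill each atom to its normal valence:
  5 × C: 2 H each → 10
  2 × C: 1 H each → 2
  2 × C: no H
  1 × N: no H
  1 × O: 1 H
  1 × O: no H
  1 × S: no H
  Total hydrogens = 13.

13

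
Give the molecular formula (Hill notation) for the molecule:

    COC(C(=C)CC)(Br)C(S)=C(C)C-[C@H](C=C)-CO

Heavy atoms from the SMILES: 1 Br, 14 C, 2 O, 1 S.
Implicit hydrogens by atom environment:
  5 × C: 2 H each → 10
  4 × C: no H
  3 × C: 3 H each → 9
  2 × C: 1 H each → 2
  1 × Br: no H
  1 × O: 1 H
  1 × O: no H
  1 × S: 1 H
  Total hydrogens = 23.
Molecular formula: C14H23BrO2S

C14H23BrO2S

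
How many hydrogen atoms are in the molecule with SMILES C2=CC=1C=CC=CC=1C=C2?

Hydrogens are implicit in SMILES; fill each atom to its normal valence:
  8 × C (aromatic): 1 H each → 8
  2 × C (aromatic): no H
  Total hydrogens = 8.

8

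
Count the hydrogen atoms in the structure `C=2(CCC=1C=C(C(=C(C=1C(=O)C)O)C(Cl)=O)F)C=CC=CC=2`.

14

Hydrogens are implicit in SMILES; fill each atom to its normal valence:
  6 × C (aromatic): 1 H each → 6
  6 × C (aromatic): no H
  2 × C: 2 H each → 4
  2 × C: no H
  2 × O: no H
  1 × C: 3 H
  1 × Cl: no H
  1 × F: no H
  1 × O: 1 H
  Total hydrogens = 14.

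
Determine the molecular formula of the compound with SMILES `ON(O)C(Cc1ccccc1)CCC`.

C11H17NO2

Heavy atoms from the SMILES: 11 C, 1 N, 2 O.
Implicit hydrogens by atom environment:
  5 × C (aromatic): 1 H each → 5
  3 × C: 2 H each → 6
  2 × O: 1 H each → 2
  1 × C: 3 H
  1 × C: 1 H
  1 × C (aromatic): no H
  1 × N: no H
  Total hydrogens = 17.
Molecular formula: C11H17NO2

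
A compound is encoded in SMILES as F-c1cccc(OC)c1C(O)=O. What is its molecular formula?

C8H7FO3

Heavy atoms from the SMILES: 8 C, 1 F, 3 O.
Implicit hydrogens by atom environment:
  3 × C (aromatic): 1 H each → 3
  3 × C (aromatic): no H
  2 × O: no H
  1 × C: 3 H
  1 × C: no H
  1 × F: no H
  1 × O: 1 H
  Total hydrogens = 7.
Molecular formula: C8H7FO3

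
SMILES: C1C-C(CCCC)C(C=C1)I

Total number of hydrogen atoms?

Hydrogens are implicit in SMILES; fill each atom to its normal valence:
  5 × C: 2 H each → 10
  4 × C: 1 H each → 4
  1 × C: 3 H
  1 × I: no H
  Total hydrogens = 17.

17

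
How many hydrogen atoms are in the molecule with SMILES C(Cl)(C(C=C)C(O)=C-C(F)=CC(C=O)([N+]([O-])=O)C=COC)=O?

Hydrogens are implicit in SMILES; fill each atom to its normal valence:
  7 × C: 1 H each → 7
  4 × C: no H
  4 × O: no H
  1 × C: 3 H
  1 × C: 2 H
  1 × Cl: no H
  1 × F: no H
  1 × N (charge +1): no H
  1 × O: 1 H
  1 × O (charge -1): no H
  Total hydrogens = 13.

13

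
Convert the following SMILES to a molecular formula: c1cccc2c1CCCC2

C10H12

Heavy atoms from the SMILES: 10 C.
Implicit hydrogens by atom environment:
  4 × C: 2 H each → 8
  4 × C (aromatic): 1 H each → 4
  2 × C (aromatic): no H
  Total hydrogens = 12.
Molecular formula: C10H12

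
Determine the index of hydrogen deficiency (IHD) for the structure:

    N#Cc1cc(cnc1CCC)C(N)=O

Molecular formula from the SMILES: C10H11N3O.
DoU = (2C + 2 + N − H − X)/2 = (2·10 + 2 + 3 − 11 − 0)/2 = 14/2 = 7.
(Structurally: 1 ring(s) + 6 π bond(s) = 7.)

7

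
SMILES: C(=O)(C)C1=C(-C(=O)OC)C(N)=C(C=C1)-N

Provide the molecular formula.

Heavy atoms from the SMILES: 10 C, 2 N, 3 O.
Implicit hydrogens by atom environment:
  4 × C (aromatic): no H
  3 × O: no H
  2 × C: 3 H each → 6
  2 × C (aromatic): 1 H each → 2
  2 × C: no H
  2 × N: 2 H each → 4
  Total hydrogens = 12.
Molecular formula: C10H12N2O3

C10H12N2O3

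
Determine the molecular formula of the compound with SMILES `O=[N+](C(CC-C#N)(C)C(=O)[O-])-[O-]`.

Heavy atoms from the SMILES: 6 C, 2 N, 4 O.
Implicit hydrogens by atom environment:
  3 × C: no H
  2 × C: 2 H each → 4
  2 × O: no H
  2 × O (charge -1): no H
  1 × C: 3 H
  1 × N (charge +1): no H
  1 × N: no H
  Total hydrogens = 7.
Net charge -1.
Molecular formula: C6H7N2O4-

C6H7N2O4-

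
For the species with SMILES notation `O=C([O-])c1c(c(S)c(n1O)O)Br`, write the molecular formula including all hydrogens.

Heavy atoms from the SMILES: 1 Br, 5 C, 1 N, 4 O, 1 S.
Implicit hydrogens by atom environment:
  4 × C (aromatic): no H
  2 × O: 1 H each → 2
  1 × Br: no H
  1 × C: no H
  1 × N (aromatic): no H
  1 × O: no H
  1 × O (charge -1): no H
  1 × S: 1 H
  Total hydrogens = 3.
Net charge -1.
Molecular formula: C5H3BrNO4S-

C5H3BrNO4S-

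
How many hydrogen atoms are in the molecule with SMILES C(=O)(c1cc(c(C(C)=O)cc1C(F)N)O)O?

10

Hydrogens are implicit in SMILES; fill each atom to its normal valence:
  4 × C (aromatic): no H
  2 × C (aromatic): 1 H each → 2
  2 × C: no H
  2 × O: 1 H each → 2
  2 × O: no H
  1 × C: 3 H
  1 × C: 1 H
  1 × F: no H
  1 × N: 2 H
  Total hydrogens = 10.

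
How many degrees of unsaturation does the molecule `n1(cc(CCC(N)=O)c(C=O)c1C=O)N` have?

6

Molecular formula from the SMILES: C9H11N3O3.
DoU = (2C + 2 + N − H − X)/2 = (2·9 + 2 + 3 − 11 − 0)/2 = 12/2 = 6.
(Structurally: 1 ring(s) + 5 π bond(s) = 6.)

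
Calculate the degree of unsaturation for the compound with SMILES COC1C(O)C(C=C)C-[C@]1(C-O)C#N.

Molecular formula from the SMILES: C10H15NO3.
DoU = (2C + 2 + N − H − X)/2 = (2·10 + 2 + 1 − 15 − 0)/2 = 8/2 = 4.
(Structurally: 1 ring(s) + 3 π bond(s) = 4.)

4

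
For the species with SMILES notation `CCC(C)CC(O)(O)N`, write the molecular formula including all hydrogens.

C6H15NO2

Heavy atoms from the SMILES: 6 C, 1 N, 2 O.
Implicit hydrogens by atom environment:
  2 × C: 3 H each → 6
  2 × C: 2 H each → 4
  2 × O: 1 H each → 2
  1 × C: 1 H
  1 × C: no H
  1 × N: 2 H
  Total hydrogens = 15.
Molecular formula: C6H15NO2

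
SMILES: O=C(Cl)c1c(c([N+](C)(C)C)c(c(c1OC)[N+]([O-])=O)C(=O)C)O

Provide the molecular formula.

Heavy atoms from the SMILES: 13 C, 1 Cl, 2 N, 6 O.
Implicit hydrogens by atom environment:
  6 × C (aromatic): no H
  5 × C: 3 H each → 15
  4 × O: no H
  2 × C: no H
  2 × N (charge +1): no H
  1 × Cl: no H
  1 × O: 1 H
  1 × O (charge -1): no H
  Total hydrogens = 16.
Net charge +1.
Molecular formula: C13H16ClN2O6+

C13H16ClN2O6+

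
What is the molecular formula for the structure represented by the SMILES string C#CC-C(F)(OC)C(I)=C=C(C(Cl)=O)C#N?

C10H6ClFINO2

Heavy atoms from the SMILES: 10 C, 1 Cl, 1 F, 1 I, 1 N, 2 O.
Implicit hydrogens by atom environment:
  7 × C: no H
  2 × O: no H
  1 × C: 3 H
  1 × C: 2 H
  1 × C: 1 H
  1 × Cl: no H
  1 × F: no H
  1 × I: no H
  1 × N: no H
  Total hydrogens = 6.
Molecular formula: C10H6ClFINO2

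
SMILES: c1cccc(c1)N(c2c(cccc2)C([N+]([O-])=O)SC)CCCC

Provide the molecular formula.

C18H22N2O2S

Heavy atoms from the SMILES: 18 C, 2 N, 2 O, 1 S.
Implicit hydrogens by atom environment:
  9 × C (aromatic): 1 H each → 9
  3 × C: 2 H each → 6
  3 × C (aromatic): no H
  2 × C: 3 H each → 6
  1 × C: 1 H
  1 × N (charge +1): no H
  1 × N: no H
  1 × O: no H
  1 × O (charge -1): no H
  1 × S: no H
  Total hydrogens = 22.
Molecular formula: C18H22N2O2S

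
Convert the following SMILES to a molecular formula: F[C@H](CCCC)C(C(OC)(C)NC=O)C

Heavy atoms from the SMILES: 11 C, 1 F, 1 N, 2 O.
Implicit hydrogens by atom environment:
  4 × C: 3 H each → 12
  3 × C: 2 H each → 6
  3 × C: 1 H each → 3
  2 × O: no H
  1 × C: no H
  1 × F: no H
  1 × N: 1 H
  Total hydrogens = 22.
Molecular formula: C11H22FNO2

C11H22FNO2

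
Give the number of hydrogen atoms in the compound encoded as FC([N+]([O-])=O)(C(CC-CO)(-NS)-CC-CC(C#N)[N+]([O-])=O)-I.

16

Hydrogens are implicit in SMILES; fill each atom to its normal valence:
  6 × C: 2 H each → 12
  3 × C: no H
  2 × N (charge +1): no H
  2 × O: no H
  2 × O (charge -1): no H
  1 × C: 1 H
  1 × F: no H
  1 × I: no H
  1 × N: 1 H
  1 × N: no H
  1 × O: 1 H
  1 × S: 1 H
  Total hydrogens = 16.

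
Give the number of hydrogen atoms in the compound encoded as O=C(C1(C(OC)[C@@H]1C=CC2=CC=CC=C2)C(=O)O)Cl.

13

Hydrogens are implicit in SMILES; fill each atom to its normal valence:
  5 × C (aromatic): 1 H each → 5
  4 × C: 1 H each → 4
  3 × C: no H
  3 × O: no H
  1 × C: 3 H
  1 × C (aromatic): no H
  1 × Cl: no H
  1 × O: 1 H
  Total hydrogens = 13.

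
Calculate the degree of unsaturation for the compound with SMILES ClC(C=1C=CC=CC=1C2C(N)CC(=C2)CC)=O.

7

Molecular formula from the SMILES: C14H16ClNO.
DoU = (2C + 2 + N − H − X)/2 = (2·14 + 2 + 1 − 16 − 1)/2 = 14/2 = 7.
(Structurally: 2 ring(s) + 5 π bond(s) = 7.)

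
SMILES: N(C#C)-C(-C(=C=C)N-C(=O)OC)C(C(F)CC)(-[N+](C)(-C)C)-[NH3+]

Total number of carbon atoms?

15

The symbol for carbon appears 15 times in the SMILES.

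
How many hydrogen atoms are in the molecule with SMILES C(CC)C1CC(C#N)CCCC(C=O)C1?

21

Hydrogens are implicit in SMILES; fill each atom to its normal valence:
  7 × C: 2 H each → 14
  4 × C: 1 H each → 4
  1 × C: 3 H
  1 × C: no H
  1 × N: no H
  1 × O: no H
  Total hydrogens = 21.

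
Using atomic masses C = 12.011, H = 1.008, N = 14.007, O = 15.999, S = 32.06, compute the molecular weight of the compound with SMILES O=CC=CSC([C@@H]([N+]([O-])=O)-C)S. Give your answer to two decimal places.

207.26

Molecular formula: C6H9NO3S2.
M = 6×12.011 + 9×1.008 + 1×14.007 + 3×15.999 + 2×32.06 = 207.26 g/mol.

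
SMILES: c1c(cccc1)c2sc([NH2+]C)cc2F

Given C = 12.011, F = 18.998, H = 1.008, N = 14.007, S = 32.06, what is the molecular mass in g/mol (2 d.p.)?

Molecular formula: C11H11FNS+.
M = 11×12.011 + 1×18.998 + 11×1.008 + 1×14.007 + 1×32.06 = 208.27 g/mol.

208.27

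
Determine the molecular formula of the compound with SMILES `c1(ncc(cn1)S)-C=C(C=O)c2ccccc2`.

C13H10N2OS

Heavy atoms from the SMILES: 13 C, 2 N, 1 O, 1 S.
Implicit hydrogens by atom environment:
  7 × C (aromatic): 1 H each → 7
  3 × C (aromatic): no H
  2 × C: 1 H each → 2
  2 × N (aromatic): no H
  1 × C: no H
  1 × O: no H
  1 × S: 1 H
  Total hydrogens = 10.
Molecular formula: C13H10N2OS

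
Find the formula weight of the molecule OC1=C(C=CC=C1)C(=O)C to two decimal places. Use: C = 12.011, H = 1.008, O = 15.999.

Molecular formula: C8H8O2.
M = 8×12.011 + 8×1.008 + 2×15.999 = 136.15 g/mol.

136.15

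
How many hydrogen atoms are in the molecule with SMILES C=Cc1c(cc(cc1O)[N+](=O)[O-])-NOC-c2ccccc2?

14

Hydrogens are implicit in SMILES; fill each atom to its normal valence:
  7 × C (aromatic): 1 H each → 7
  5 × C (aromatic): no H
  2 × C: 2 H each → 4
  2 × O: no H
  1 × C: 1 H
  1 × N: 1 H
  1 × N (charge +1): no H
  1 × O: 1 H
  1 × O (charge -1): no H
  Total hydrogens = 14.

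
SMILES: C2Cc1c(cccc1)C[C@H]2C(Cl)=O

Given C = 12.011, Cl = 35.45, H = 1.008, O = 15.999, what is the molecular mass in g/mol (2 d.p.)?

Molecular formula: C11H11ClO.
M = 11×12.011 + 1×35.45 + 11×1.008 + 1×15.999 = 194.66 g/mol.

194.66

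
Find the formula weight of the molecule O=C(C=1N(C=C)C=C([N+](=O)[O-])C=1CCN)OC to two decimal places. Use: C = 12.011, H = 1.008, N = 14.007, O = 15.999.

239.23

Molecular formula: C10H13N3O4.
M = 10×12.011 + 13×1.008 + 3×14.007 + 4×15.999 = 239.23 g/mol.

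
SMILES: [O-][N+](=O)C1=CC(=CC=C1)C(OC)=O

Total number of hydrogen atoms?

Hydrogens are implicit in SMILES; fill each atom to its normal valence:
  4 × C (aromatic): 1 H each → 4
  3 × O: no H
  2 × C (aromatic): no H
  1 × C: 3 H
  1 × C: no H
  1 × N (charge +1): no H
  1 × O (charge -1): no H
  Total hydrogens = 7.

7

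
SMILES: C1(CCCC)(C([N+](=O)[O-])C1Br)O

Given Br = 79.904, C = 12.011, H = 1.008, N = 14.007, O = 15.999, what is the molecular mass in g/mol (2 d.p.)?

Molecular formula: C7H12BrNO3.
M = 1×79.904 + 7×12.011 + 12×1.008 + 1×14.007 + 3×15.999 = 238.08 g/mol.

238.08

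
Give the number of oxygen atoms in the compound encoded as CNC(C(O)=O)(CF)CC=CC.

The symbol for oxygen appears 2 times in the SMILES.

2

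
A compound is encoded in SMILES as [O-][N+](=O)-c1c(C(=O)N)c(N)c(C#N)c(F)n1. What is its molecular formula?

C7H4FN5O3

Heavy atoms from the SMILES: 7 C, 1 F, 5 N, 3 O.
Implicit hydrogens by atom environment:
  5 × C (aromatic): no H
  2 × C: no H
  2 × N: 2 H each → 4
  2 × O: no H
  1 × F: no H
  1 × N (aromatic): no H
  1 × N: no H
  1 × N (charge +1): no H
  1 × O (charge -1): no H
  Total hydrogens = 4.
Molecular formula: C7H4FN5O3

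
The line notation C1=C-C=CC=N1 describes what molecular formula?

C5H5N

Heavy atoms from the SMILES: 5 C, 1 N.
Implicit hydrogens by atom environment:
  5 × C (aromatic): 1 H each → 5
  1 × N (aromatic): no H
  Total hydrogens = 5.
Molecular formula: C5H5N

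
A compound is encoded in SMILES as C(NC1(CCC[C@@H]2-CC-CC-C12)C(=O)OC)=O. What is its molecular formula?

Heavy atoms from the SMILES: 13 C, 1 N, 3 O.
Implicit hydrogens by atom environment:
  7 × C: 2 H each → 14
  3 × C: 1 H each → 3
  3 × O: no H
  2 × C: no H
  1 × C: 3 H
  1 × N: 1 H
  Total hydrogens = 21.
Molecular formula: C13H21NO3

C13H21NO3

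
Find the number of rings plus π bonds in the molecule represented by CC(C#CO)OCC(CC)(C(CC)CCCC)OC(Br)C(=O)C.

3

Molecular formula from the SMILES: C18H31BrO4.
DoU = (2C + 2 + N − H − X)/2 = (2·18 + 2 + 0 − 31 − 1)/2 = 6/2 = 3.
(Structurally: 0 ring(s) + 3 π bond(s) = 3.)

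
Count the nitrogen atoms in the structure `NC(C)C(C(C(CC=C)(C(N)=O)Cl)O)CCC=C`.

The symbol for nitrogen appears 2 times in the SMILES.

2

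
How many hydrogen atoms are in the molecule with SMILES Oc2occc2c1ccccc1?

Hydrogens are implicit in SMILES; fill each atom to its normal valence:
  7 × C (aromatic): 1 H each → 7
  3 × C (aromatic): no H
  1 × O: 1 H
  1 × O (aromatic): no H
  Total hydrogens = 8.

8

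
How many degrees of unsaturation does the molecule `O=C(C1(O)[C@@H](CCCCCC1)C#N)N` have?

4

Molecular formula from the SMILES: C10H16N2O2.
DoU = (2C + 2 + N − H − X)/2 = (2·10 + 2 + 2 − 16 − 0)/2 = 8/2 = 4.
(Structurally: 1 ring(s) + 3 π bond(s) = 4.)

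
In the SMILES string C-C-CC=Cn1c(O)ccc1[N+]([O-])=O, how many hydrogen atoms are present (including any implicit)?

12

Hydrogens are implicit in SMILES; fill each atom to its normal valence:
  2 × C: 2 H each → 4
  2 × C (aromatic): 1 H each → 2
  2 × C: 1 H each → 2
  2 × C (aromatic): no H
  1 × C: 3 H
  1 × N (aromatic): no H
  1 × N (charge +1): no H
  1 × O: 1 H
  1 × O: no H
  1 × O (charge -1): no H
  Total hydrogens = 12.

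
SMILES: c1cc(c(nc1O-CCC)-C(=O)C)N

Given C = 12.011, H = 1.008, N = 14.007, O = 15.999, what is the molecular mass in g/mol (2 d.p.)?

Molecular formula: C10H14N2O2.
M = 10×12.011 + 14×1.008 + 2×14.007 + 2×15.999 = 194.23 g/mol.

194.23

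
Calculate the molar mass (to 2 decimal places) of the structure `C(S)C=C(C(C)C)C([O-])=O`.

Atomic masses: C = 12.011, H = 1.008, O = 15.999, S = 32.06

159.22

Molecular formula: C7H11O2S-.
M = 7×12.011 + 11×1.008 + 2×15.999 + 1×32.06 = 159.22 g/mol.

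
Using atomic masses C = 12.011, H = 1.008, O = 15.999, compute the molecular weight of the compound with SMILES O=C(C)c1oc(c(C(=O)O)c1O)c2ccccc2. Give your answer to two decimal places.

Molecular formula: C13H10O5.
M = 13×12.011 + 10×1.008 + 5×15.999 = 246.22 g/mol.

246.22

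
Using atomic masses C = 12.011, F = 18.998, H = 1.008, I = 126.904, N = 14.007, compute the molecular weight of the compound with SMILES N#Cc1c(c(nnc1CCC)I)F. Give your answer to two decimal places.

291.07

Molecular formula: C8H7FIN3.
M = 8×12.011 + 1×18.998 + 7×1.008 + 1×126.904 + 3×14.007 = 291.07 g/mol.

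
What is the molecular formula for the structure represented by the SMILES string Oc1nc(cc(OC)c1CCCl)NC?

C9H13ClN2O2

Heavy atoms from the SMILES: 9 C, 1 Cl, 2 N, 2 O.
Implicit hydrogens by atom environment:
  4 × C (aromatic): no H
  2 × C: 3 H each → 6
  2 × C: 2 H each → 4
  1 × C (aromatic): 1 H
  1 × Cl: no H
  1 × N: 1 H
  1 × N (aromatic): no H
  1 × O: 1 H
  1 × O: no H
  Total hydrogens = 13.
Molecular formula: C9H13ClN2O2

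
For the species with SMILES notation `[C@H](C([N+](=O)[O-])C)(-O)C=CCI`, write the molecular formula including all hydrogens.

Heavy atoms from the SMILES: 6 C, 1 I, 1 N, 3 O.
Implicit hydrogens by atom environment:
  4 × C: 1 H each → 4
  1 × C: 3 H
  1 × C: 2 H
  1 × I: no H
  1 × N (charge +1): no H
  1 × O: 1 H
  1 × O: no H
  1 × O (charge -1): no H
  Total hydrogens = 10.
Molecular formula: C6H10INO3

C6H10INO3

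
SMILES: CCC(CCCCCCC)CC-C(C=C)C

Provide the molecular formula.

C16H32

Heavy atoms from the SMILES: 16 C.
Implicit hydrogens by atom environment:
  10 × C: 2 H each → 20
  3 × C: 3 H each → 9
  3 × C: 1 H each → 3
  Total hydrogens = 32.
Molecular formula: C16H32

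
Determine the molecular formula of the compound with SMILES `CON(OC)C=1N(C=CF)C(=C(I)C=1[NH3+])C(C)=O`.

C10H14FIN3O3+

Heavy atoms from the SMILES: 10 C, 1 F, 1 I, 3 N, 3 O.
Implicit hydrogens by atom environment:
  4 × C (aromatic): no H
  3 × C: 3 H each → 9
  3 × O: no H
  2 × C: 1 H each → 2
  1 × C: no H
  1 × F: no H
  1 × I: no H
  1 × N (charge +1): 3 H
  1 × N (aromatic): no H
  1 × N: no H
  Total hydrogens = 14.
Net charge +1.
Molecular formula: C10H14FIN3O3+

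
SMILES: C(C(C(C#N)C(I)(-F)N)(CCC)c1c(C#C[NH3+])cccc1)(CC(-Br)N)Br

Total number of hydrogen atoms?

23

Hydrogens are implicit in SMILES; fill each atom to its normal valence:
  5 × C: no H
  4 × C (aromatic): 1 H each → 4
  3 × C: 2 H each → 6
  3 × C: 1 H each → 3
  2 × Br: no H
  2 × C (aromatic): no H
  2 × N: 2 H each → 4
  1 × C: 3 H
  1 × F: no H
  1 × I: no H
  1 × N (charge +1): 3 H
  1 × N: no H
  Total hydrogens = 23.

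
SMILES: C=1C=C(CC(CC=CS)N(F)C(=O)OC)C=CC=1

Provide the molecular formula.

C13H16FNO2S

Heavy atoms from the SMILES: 13 C, 1 F, 1 N, 2 O, 1 S.
Implicit hydrogens by atom environment:
  5 × C (aromatic): 1 H each → 5
  3 × C: 1 H each → 3
  2 × C: 2 H each → 4
  2 × O: no H
  1 × C: 3 H
  1 × C: no H
  1 × C (aromatic): no H
  1 × F: no H
  1 × N: no H
  1 × S: 1 H
  Total hydrogens = 16.
Molecular formula: C13H16FNO2S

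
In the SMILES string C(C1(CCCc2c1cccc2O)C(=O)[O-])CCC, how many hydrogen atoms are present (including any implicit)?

19

Hydrogens are implicit in SMILES; fill each atom to its normal valence:
  6 × C: 2 H each → 12
  3 × C (aromatic): 1 H each → 3
  3 × C (aromatic): no H
  2 × C: no H
  1 × C: 3 H
  1 × O: 1 H
  1 × O: no H
  1 × O (charge -1): no H
  Total hydrogens = 19.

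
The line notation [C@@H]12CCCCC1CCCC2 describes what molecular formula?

C10H18

Heavy atoms from the SMILES: 10 C.
Implicit hydrogens by atom environment:
  8 × C: 2 H each → 16
  2 × C: 1 H each → 2
  Total hydrogens = 18.
Molecular formula: C10H18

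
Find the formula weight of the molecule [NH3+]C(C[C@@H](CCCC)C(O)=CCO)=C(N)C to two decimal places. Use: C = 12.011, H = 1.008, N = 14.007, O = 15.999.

229.34

Molecular formula: C12H25N2O2+.
M = 12×12.011 + 25×1.008 + 2×14.007 + 2×15.999 = 229.34 g/mol.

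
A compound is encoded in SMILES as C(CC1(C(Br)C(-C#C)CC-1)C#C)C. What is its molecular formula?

C12H15Br

Heavy atoms from the SMILES: 1 Br, 12 C.
Implicit hydrogens by atom environment:
  4 × C: 2 H each → 8
  4 × C: 1 H each → 4
  3 × C: no H
  1 × Br: no H
  1 × C: 3 H
  Total hydrogens = 15.
Molecular formula: C12H15Br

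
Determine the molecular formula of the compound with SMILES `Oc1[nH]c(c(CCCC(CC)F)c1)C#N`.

Heavy atoms from the SMILES: 11 C, 1 F, 2 N, 1 O.
Implicit hydrogens by atom environment:
  4 × C: 2 H each → 8
  3 × C (aromatic): no H
  1 × C: 3 H
  1 × C (aromatic): 1 H
  1 × C: 1 H
  1 × C: no H
  1 × F: no H
  1 × N (aromatic): 1 H
  1 × N: no H
  1 × O: 1 H
  Total hydrogens = 15.
Molecular formula: C11H15FN2O

C11H15FN2O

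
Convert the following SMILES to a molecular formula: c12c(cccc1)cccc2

C10H8

Heavy atoms from the SMILES: 10 C.
Implicit hydrogens by atom environment:
  8 × C (aromatic): 1 H each → 8
  2 × C (aromatic): no H
  Total hydrogens = 8.
Molecular formula: C10H8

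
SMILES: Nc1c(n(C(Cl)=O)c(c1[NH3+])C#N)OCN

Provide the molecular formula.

Heavy atoms from the SMILES: 7 C, 1 Cl, 5 N, 2 O.
Implicit hydrogens by atom environment:
  4 × C (aromatic): no H
  2 × C: no H
  2 × N: 2 H each → 4
  2 × O: no H
  1 × C: 2 H
  1 × Cl: no H
  1 × N (charge +1): 3 H
  1 × N (aromatic): no H
  1 × N: no H
  Total hydrogens = 9.
Net charge +1.
Molecular formula: C7H9ClN5O2+

C7H9ClN5O2+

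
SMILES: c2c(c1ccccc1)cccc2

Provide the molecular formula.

Heavy atoms from the SMILES: 12 C.
Implicit hydrogens by atom environment:
  10 × C (aromatic): 1 H each → 10
  2 × C (aromatic): no H
  Total hydrogens = 10.
Molecular formula: C12H10

C12H10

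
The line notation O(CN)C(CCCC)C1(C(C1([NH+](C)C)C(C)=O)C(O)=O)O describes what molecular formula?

Heavy atoms from the SMILES: 14 C, 2 N, 5 O.
Implicit hydrogens by atom environment:
  4 × C: 3 H each → 12
  4 × C: 2 H each → 8
  4 × C: no H
  3 × O: no H
  2 × C: 1 H each → 2
  2 × O: 1 H each → 2
  1 × N: 2 H
  1 × N (charge +1): 1 H
  Total hydrogens = 27.
Net charge +1.
Molecular formula: C14H27N2O5+

C14H27N2O5+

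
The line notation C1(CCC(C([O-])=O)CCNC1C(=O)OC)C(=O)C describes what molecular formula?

C12H18NO5-

Heavy atoms from the SMILES: 12 C, 1 N, 5 O.
Implicit hydrogens by atom environment:
  4 × C: 2 H each → 8
  4 × O: no H
  3 × C: 1 H each → 3
  3 × C: no H
  2 × C: 3 H each → 6
  1 × N: 1 H
  1 × O (charge -1): no H
  Total hydrogens = 18.
Net charge -1.
Molecular formula: C12H18NO5-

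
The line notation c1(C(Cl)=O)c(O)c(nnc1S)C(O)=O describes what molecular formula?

Heavy atoms from the SMILES: 6 C, 1 Cl, 2 N, 4 O, 1 S.
Implicit hydrogens by atom environment:
  4 × C (aromatic): no H
  2 × C: no H
  2 × N (aromatic): no H
  2 × O: 1 H each → 2
  2 × O: no H
  1 × Cl: no H
  1 × S: 1 H
  Total hydrogens = 3.
Molecular formula: C6H3ClN2O4S

C6H3ClN2O4S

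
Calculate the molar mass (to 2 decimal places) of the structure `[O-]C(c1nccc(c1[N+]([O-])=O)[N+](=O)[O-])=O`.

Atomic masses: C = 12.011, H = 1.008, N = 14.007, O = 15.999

Molecular formula: C6H2N3O6-.
M = 6×12.011 + 2×1.008 + 3×14.007 + 6×15.999 = 212.10 g/mol.

212.10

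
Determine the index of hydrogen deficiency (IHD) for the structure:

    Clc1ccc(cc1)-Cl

Molecular formula from the SMILES: C6H4Cl2.
DoU = (2C + 2 + N − H − X)/2 = (2·6 + 2 + 0 − 4 − 2)/2 = 8/2 = 4.
(Structurally: 1 ring(s) + 3 π bond(s) = 4.)

4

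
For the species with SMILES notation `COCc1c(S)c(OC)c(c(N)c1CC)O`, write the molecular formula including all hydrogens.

Heavy atoms from the SMILES: 11 C, 1 N, 3 O, 1 S.
Implicit hydrogens by atom environment:
  6 × C (aromatic): no H
  3 × C: 3 H each → 9
  2 × C: 2 H each → 4
  2 × O: no H
  1 × N: 2 H
  1 × O: 1 H
  1 × S: 1 H
  Total hydrogens = 17.
Molecular formula: C11H17NO3S

C11H17NO3S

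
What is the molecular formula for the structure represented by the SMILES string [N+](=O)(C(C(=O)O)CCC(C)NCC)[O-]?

C8H16N2O4

Heavy atoms from the SMILES: 8 C, 2 N, 4 O.
Implicit hydrogens by atom environment:
  3 × C: 2 H each → 6
  2 × C: 3 H each → 6
  2 × C: 1 H each → 2
  2 × O: no H
  1 × C: no H
  1 × N: 1 H
  1 × N (charge +1): no H
  1 × O: 1 H
  1 × O (charge -1): no H
  Total hydrogens = 16.
Molecular formula: C8H16N2O4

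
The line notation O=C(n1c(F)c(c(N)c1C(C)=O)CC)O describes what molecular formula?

C9H11FN2O3

Heavy atoms from the SMILES: 9 C, 1 F, 2 N, 3 O.
Implicit hydrogens by atom environment:
  4 × C (aromatic): no H
  2 × C: 3 H each → 6
  2 × C: no H
  2 × O: no H
  1 × C: 2 H
  1 × F: no H
  1 × N: 2 H
  1 × N (aromatic): no H
  1 × O: 1 H
  Total hydrogens = 11.
Molecular formula: C9H11FN2O3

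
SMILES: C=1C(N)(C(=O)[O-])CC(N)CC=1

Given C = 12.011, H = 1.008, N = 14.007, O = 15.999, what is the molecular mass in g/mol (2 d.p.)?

Molecular formula: C7H11N2O2-.
M = 7×12.011 + 11×1.008 + 2×14.007 + 2×15.999 = 155.18 g/mol.

155.18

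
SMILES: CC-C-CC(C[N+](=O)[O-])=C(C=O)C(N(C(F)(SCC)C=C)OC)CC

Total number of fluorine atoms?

1

The symbol for fluorine appears 1 time in the SMILES.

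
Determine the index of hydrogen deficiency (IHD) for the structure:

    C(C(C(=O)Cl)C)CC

1

Molecular formula from the SMILES: C6H11ClO.
DoU = (2C + 2 + N − H − X)/2 = (2·6 + 2 + 0 − 11 − 1)/2 = 2/2 = 1.
(Structurally: 0 ring(s) + 1 π bond(s) = 1.)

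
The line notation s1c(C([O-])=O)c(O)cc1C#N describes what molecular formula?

Heavy atoms from the SMILES: 6 C, 1 N, 3 O, 1 S.
Implicit hydrogens by atom environment:
  3 × C (aromatic): no H
  2 × C: no H
  1 × C (aromatic): 1 H
  1 × N: no H
  1 × O: 1 H
  1 × O: no H
  1 × O (charge -1): no H
  1 × S (aromatic): no H
  Total hydrogens = 2.
Net charge -1.
Molecular formula: C6H2NO3S-

C6H2NO3S-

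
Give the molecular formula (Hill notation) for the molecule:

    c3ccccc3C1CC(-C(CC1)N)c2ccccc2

Heavy atoms from the SMILES: 18 C, 1 N.
Implicit hydrogens by atom environment:
  10 × C (aromatic): 1 H each → 10
  3 × C: 2 H each → 6
  3 × C: 1 H each → 3
  2 × C (aromatic): no H
  1 × N: 2 H
  Total hydrogens = 21.
Molecular formula: C18H21N

C18H21N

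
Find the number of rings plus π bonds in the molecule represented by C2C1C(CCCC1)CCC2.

Molecular formula from the SMILES: C10H18.
DoU = (2C + 2 + N − H − X)/2 = (2·10 + 2 + 0 − 18 − 0)/2 = 4/2 = 2.
(Structurally: 2 ring(s) + 0 π bond(s) = 2.)

2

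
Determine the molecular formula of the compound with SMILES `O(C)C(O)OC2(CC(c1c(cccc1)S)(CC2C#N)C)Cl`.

C15H18ClNO3S

Heavy atoms from the SMILES: 15 C, 1 Cl, 1 N, 3 O, 1 S.
Implicit hydrogens by atom environment:
  4 × C (aromatic): 1 H each → 4
  3 × C: no H
  2 × C: 3 H each → 6
  2 × C: 2 H each → 4
  2 × C: 1 H each → 2
  2 × C (aromatic): no H
  2 × O: no H
  1 × Cl: no H
  1 × N: no H
  1 × O: 1 H
  1 × S: 1 H
  Total hydrogens = 18.
Molecular formula: C15H18ClNO3S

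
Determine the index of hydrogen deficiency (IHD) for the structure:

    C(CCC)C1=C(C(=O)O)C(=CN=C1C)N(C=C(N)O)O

Molecular formula from the SMILES: C13H19N3O4.
DoU = (2C + 2 + N − H − X)/2 = (2·13 + 2 + 3 − 19 − 0)/2 = 12/2 = 6.
(Structurally: 1 ring(s) + 5 π bond(s) = 6.)

6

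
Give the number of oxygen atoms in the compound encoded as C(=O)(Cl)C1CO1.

The symbol for oxygen appears 2 times in the SMILES.

2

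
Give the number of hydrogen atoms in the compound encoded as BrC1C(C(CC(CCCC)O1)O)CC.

21

Hydrogens are implicit in SMILES; fill each atom to its normal valence:
  5 × C: 2 H each → 10
  4 × C: 1 H each → 4
  2 × C: 3 H each → 6
  1 × Br: no H
  1 × O: 1 H
  1 × O: no H
  Total hydrogens = 21.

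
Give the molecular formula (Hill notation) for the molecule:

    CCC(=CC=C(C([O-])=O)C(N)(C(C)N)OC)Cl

Heavy atoms from the SMILES: 11 C, 1 Cl, 2 N, 3 O.
Implicit hydrogens by atom environment:
  4 × C: no H
  3 × C: 3 H each → 9
  3 × C: 1 H each → 3
  2 × N: 2 H each → 4
  2 × O: no H
  1 × C: 2 H
  1 × Cl: no H
  1 × O (charge -1): no H
  Total hydrogens = 18.
Net charge -1.
Molecular formula: C11H18ClN2O3-

C11H18ClN2O3-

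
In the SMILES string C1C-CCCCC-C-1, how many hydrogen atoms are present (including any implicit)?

Hydrogens are implicit in SMILES; fill each atom to its normal valence:
  8 × C: 2 H each → 16
  Total hydrogens = 16.

16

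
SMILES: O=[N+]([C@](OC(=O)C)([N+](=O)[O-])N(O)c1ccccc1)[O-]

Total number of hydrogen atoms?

Hydrogens are implicit in SMILES; fill each atom to its normal valence:
  5 × C (aromatic): 1 H each → 5
  4 × O: no H
  2 × C: no H
  2 × N (charge +1): no H
  2 × O (charge -1): no H
  1 × C: 3 H
  1 × C (aromatic): no H
  1 × N: no H
  1 × O: 1 H
  Total hydrogens = 9.

9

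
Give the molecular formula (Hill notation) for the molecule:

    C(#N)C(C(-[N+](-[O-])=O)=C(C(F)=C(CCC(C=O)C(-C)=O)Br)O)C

Heavy atoms from the SMILES: 1 Br, 13 C, 1 F, 2 N, 5 O.
Implicit hydrogens by atom environment:
  6 × C: no H
  3 × C: 1 H each → 3
  3 × O: no H
  2 × C: 3 H each → 6
  2 × C: 2 H each → 4
  1 × Br: no H
  1 × F: no H
  1 × N: no H
  1 × N (charge +1): no H
  1 × O: 1 H
  1 × O (charge -1): no H
  Total hydrogens = 14.
Molecular formula: C13H14BrFN2O5

C13H14BrFN2O5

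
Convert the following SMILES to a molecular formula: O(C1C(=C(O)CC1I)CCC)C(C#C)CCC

Heavy atoms from the SMILES: 14 C, 1 I, 2 O.
Implicit hydrogens by atom environment:
  5 × C: 2 H each → 10
  4 × C: 1 H each → 4
  3 × C: no H
  2 × C: 3 H each → 6
  1 × I: no H
  1 × O: 1 H
  1 × O: no H
  Total hydrogens = 21.
Molecular formula: C14H21IO2

C14H21IO2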